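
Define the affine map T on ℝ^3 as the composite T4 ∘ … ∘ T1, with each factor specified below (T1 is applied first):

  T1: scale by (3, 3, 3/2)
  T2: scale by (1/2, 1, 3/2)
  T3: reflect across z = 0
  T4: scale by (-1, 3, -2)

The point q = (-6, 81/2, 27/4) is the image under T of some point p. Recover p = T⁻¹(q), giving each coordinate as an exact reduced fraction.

T1 = [3 0 0 0; 0 3 0 0; 0 0 3/2 0; 0 0 0 1]
T2·T1 = [3/2 0 0 0; 0 3 0 0; 0 0 9/4 0; 0 0 0 1]
T3·…·T1 = [3/2 0 0 0; 0 3 0 0; 0 0 -9/4 0; 0 0 0 1]
T4·…·T1 = [-3/2 0 0 0; 0 9 0 0; 0 0 9/2 0; 0 0 0 1]
det M = -243/4; M⁻¹ = [-2/3 0 0 0; 0 1/9 0 0; 0 0 2/9 0; 0 0 0 1]
M⁻¹ · (-6, 81/2, 27/4)ᵀ = (4, 9/2, 3/2)ᵀ

p = (4, 9/2, 3/2)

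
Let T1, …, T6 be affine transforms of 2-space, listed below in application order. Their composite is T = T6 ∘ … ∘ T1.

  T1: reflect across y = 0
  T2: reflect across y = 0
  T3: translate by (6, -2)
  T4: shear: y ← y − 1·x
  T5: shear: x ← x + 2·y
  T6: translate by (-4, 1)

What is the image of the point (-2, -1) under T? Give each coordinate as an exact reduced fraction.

T1 reflect across y = 0: (-2, -1) → (-2, 1)
T2 reflect across y = 0: (-2, 1) → (-2, -1)
T3 translate by (6, -2): (-2, -1) → (4, -3)
T4 shear: y ← y − 1·x: (4, -3) → (4, -7)
T5 shear: x ← x + 2·y: (4, -7) → (-10, -7)
T6 translate by (-4, 1): (-10, -7) → (-14, -6)

T(p) = (-14, -6)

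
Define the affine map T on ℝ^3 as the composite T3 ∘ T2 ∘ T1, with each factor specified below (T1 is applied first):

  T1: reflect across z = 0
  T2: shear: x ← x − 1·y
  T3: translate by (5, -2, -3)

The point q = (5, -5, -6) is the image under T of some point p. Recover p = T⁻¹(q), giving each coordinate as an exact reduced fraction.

p = (-3, -3, 3)

T1 = [1 0 0 0; 0 1 0 0; 0 0 -1 0; 0 0 0 1]
T2·T1 = [1 -1 0 0; 0 1 0 0; 0 0 -1 0; 0 0 0 1]
T3·…·T1 = [1 -1 0 5; 0 1 0 -2; 0 0 -1 -3; 0 0 0 1]
det M = -1; M⁻¹ = [1 1 0 -3; 0 1 0 2; 0 0 -1 -3; 0 0 0 1]
M⁻¹ · (5, -5, -6)ᵀ = (-3, -3, 3)ᵀ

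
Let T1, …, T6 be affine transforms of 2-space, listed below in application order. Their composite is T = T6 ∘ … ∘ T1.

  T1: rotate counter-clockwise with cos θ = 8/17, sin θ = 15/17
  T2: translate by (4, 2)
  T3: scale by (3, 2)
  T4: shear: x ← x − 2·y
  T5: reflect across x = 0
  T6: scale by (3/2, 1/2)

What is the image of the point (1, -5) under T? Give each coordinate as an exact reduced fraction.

T(p) = (-1251/34, 9/17)

T1 rotate counter-clockwise with cos θ = 8/17, sin θ = 15/17: (1, -5) → (83/17, -25/17)
T2 translate by (4, 2): (83/17, -25/17) → (151/17, 9/17)
T3 scale by (3, 2): (151/17, 9/17) → (453/17, 18/17)
T4 shear: x ← x − 2·y: (453/17, 18/17) → (417/17, 18/17)
T5 reflect across x = 0: (417/17, 18/17) → (-417/17, 18/17)
T6 scale by (3/2, 1/2): (-417/17, 18/17) → (-1251/34, 9/17)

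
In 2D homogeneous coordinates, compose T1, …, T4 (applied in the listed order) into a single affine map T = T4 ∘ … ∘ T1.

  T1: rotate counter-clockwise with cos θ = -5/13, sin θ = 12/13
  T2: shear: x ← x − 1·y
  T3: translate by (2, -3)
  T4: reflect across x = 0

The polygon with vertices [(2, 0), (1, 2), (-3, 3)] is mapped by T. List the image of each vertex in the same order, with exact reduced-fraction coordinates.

image vertices: (8/13, -15/13), (5/13, -37/13), (-56/13, -90/13)

T1 rotate counter-clockwise with cos θ = -5/13, sin θ = 12/13: (2, 0) → (-10/13, 24/13); (1, 2) → (-29/13, 2/13); (-3, 3) → (-21/13, -51/13)
T2 shear: x ← x − 1·y: (-10/13, 24/13) → (-34/13, 24/13); (-29/13, 2/13) → (-31/13, 2/13); (-21/13, -51/13) → (30/13, -51/13)
T3 translate by (2, -3): (-34/13, 24/13) → (-8/13, -15/13); (-31/13, 2/13) → (-5/13, -37/13); (30/13, -51/13) → (56/13, -90/13)
T4 reflect across x = 0: (-8/13, -15/13) → (8/13, -15/13); (-5/13, -37/13) → (5/13, -37/13); (56/13, -90/13) → (-56/13, -90/13)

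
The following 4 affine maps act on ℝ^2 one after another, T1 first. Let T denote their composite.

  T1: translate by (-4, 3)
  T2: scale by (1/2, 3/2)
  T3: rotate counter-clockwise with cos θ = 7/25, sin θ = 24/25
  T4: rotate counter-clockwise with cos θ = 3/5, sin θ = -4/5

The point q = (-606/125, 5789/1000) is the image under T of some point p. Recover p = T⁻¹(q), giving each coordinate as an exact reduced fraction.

T1 = [1 0 -4; 0 1 3; 0 0 1]
T2·T1 = [1/2 0 -2; 0 3/2 9/2; 0 0 1]
T3·…·T1 = [7/50 -36/25 -122/25; 12/25 21/50 -33/50; 0 0 1]
T4·…·T1 = [117/250 -66/125 -432/125; 22/125 351/250 877/250; 0 0 1]
det M = 3/4; M⁻¹ = [234/125 88/125 4; -88/375 78/125 -3; 0 0 1]
M⁻¹ · (-606/125, 5789/1000)ᵀ = (-1, 7/4)ᵀ

p = (-1, 7/4)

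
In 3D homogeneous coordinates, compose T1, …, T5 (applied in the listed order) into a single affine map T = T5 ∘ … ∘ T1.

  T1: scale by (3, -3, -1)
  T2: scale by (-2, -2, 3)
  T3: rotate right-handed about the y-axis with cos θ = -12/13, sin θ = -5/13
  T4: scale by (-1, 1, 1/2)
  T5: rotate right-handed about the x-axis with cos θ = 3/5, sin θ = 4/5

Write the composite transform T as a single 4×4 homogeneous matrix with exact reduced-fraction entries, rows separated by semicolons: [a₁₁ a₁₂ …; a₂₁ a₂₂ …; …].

T1 = [3 0 0 0; 0 -3 0 0; 0 0 -1 0; 0 0 0 1]
T2·T1 = [-6 0 0 0; 0 6 0 0; 0 0 -3 0; 0 0 0 1]
T3·…·T1 = [72/13 0 15/13 0; 0 6 0 0; -30/13 0 36/13 0; 0 0 0 1]
T4·…·T1 = [-72/13 0 -15/13 0; 0 6 0 0; -15/13 0 18/13 0; 0 0 0 1]
T5·…·T1 = [-72/13 0 -15/13 0; 12/13 18/5 -72/65 0; -9/13 24/5 54/65 0; 0 0 0 1]

T = [-72/13 0 -15/13 0; 12/13 18/5 -72/65 0; -9/13 24/5 54/65 0; 0 0 0 1]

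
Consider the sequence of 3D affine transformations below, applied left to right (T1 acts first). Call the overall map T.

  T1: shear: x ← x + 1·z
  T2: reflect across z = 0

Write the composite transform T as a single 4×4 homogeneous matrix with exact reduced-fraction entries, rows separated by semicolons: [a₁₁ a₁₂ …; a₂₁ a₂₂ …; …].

T1 = [1 0 1 0; 0 1 0 0; 0 0 1 0; 0 0 0 1]
T2·T1 = [1 0 1 0; 0 1 0 0; 0 0 -1 0; 0 0 0 1]

T = [1 0 1 0; 0 1 0 0; 0 0 -1 0; 0 0 0 1]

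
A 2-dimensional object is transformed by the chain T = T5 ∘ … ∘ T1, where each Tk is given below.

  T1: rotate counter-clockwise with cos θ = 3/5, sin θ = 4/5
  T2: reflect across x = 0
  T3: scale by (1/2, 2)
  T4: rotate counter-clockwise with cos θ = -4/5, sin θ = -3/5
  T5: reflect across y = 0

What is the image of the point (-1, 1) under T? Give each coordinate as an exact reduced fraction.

T1 rotate counter-clockwise with cos θ = 3/5, sin θ = 4/5: (-1, 1) → (-7/5, -1/5)
T2 reflect across x = 0: (-7/5, -1/5) → (7/5, -1/5)
T3 scale by (1/2, 2): (7/5, -1/5) → (7/10, -2/5)
T4 rotate counter-clockwise with cos θ = -4/5, sin θ = -3/5: (7/10, -2/5) → (-4/5, -1/10)
T5 reflect across y = 0: (-4/5, -1/10) → (-4/5, 1/10)

T(p) = (-4/5, 1/10)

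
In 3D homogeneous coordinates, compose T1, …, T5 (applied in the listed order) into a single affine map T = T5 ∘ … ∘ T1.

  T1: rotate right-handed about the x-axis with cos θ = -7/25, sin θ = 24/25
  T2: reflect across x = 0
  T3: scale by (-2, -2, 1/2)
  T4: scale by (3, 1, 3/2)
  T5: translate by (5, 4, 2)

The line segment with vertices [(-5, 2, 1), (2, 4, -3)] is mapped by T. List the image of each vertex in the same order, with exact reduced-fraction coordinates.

T1 rotate right-handed about the x-axis with cos θ = -7/25, sin θ = 24/25: (-5, 2, 1) → (-5, -38/25, 41/25); (2, 4, -3) → (2, 44/25, 117/25)
T2 reflect across x = 0: (-5, -38/25, 41/25) → (5, -38/25, 41/25); (2, 44/25, 117/25) → (-2, 44/25, 117/25)
T3 scale by (-2, -2, 1/2): (5, -38/25, 41/25) → (-10, 76/25, 41/50); (-2, 44/25, 117/25) → (4, -88/25, 117/50)
T4 scale by (3, 1, 3/2): (-10, 76/25, 41/50) → (-30, 76/25, 123/100); (4, -88/25, 117/50) → (12, -88/25, 351/100)
T5 translate by (5, 4, 2): (-30, 76/25, 123/100) → (-25, 176/25, 323/100); (12, -88/25, 351/100) → (17, 12/25, 551/100)

image vertices: (-25, 176/25, 323/100), (17, 12/25, 551/100)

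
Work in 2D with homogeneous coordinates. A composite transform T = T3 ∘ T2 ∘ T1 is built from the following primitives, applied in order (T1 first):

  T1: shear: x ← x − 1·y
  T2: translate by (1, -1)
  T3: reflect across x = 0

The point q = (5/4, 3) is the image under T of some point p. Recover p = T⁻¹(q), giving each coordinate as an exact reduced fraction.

T1 = [1 -1 0; 0 1 0; 0 0 1]
T2·T1 = [1 -1 1; 0 1 -1; 0 0 1]
T3·…·T1 = [-1 1 -1; 0 1 -1; 0 0 1]
det M = -1; M⁻¹ = [-1 1 0; 0 1 1; 0 0 1]
M⁻¹ · (5/4, 3)ᵀ = (7/4, 4)ᵀ

p = (7/4, 4)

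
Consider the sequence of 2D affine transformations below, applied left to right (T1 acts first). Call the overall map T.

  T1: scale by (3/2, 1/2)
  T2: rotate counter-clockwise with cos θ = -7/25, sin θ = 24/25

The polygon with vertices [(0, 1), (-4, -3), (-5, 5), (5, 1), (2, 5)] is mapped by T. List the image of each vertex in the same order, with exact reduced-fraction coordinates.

T1 scale by (3/2, 1/2): (0, 1) → (0, 1/2); (-4, -3) → (-6, -3/2); (-5, 5) → (-15/2, 5/2); (5, 1) → (15/2, 1/2); (2, 5) → (3, 5/2)
T2 rotate counter-clockwise with cos θ = -7/25, sin θ = 24/25: (0, 1/2) → (-12/25, -7/50); (-6, -3/2) → (78/25, -267/50); (-15/2, 5/2) → (-3/10, -79/10); (15/2, 1/2) → (-129/50, 353/50); (3, 5/2) → (-81/25, 109/50)

image vertices: (-12/25, -7/50), (78/25, -267/50), (-3/10, -79/10), (-129/50, 353/50), (-81/25, 109/50)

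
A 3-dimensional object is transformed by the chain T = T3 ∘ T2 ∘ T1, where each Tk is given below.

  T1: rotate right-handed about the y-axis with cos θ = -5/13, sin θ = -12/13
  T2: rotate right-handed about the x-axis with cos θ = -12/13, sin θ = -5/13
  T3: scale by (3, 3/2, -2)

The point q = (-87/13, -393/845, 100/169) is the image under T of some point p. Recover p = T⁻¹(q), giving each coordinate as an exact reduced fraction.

p = (1, 2/5, 2)

T1 = [-5/13 0 -12/13 0; 0 1 0 0; 12/13 0 -5/13 0; 0 0 0 1]
T2·T1 = [-5/13 0 -12/13 0; 60/169 -12/13 -25/169 0; -144/169 -5/13 60/169 0; 0 0 0 1]
T3·…·T1 = [-15/13 0 -36/13 0; 90/169 -18/13 -75/338 0; 288/169 10/13 -120/169 0; 0 0 0 1]
det M = -9; M⁻¹ = [-5/39 40/169 72/169 0; 0 -8/13 5/26 0; -4/13 -50/507 -30/169 0; 0 0 0 1]
M⁻¹ · (-87/13, -393/845, 100/169)ᵀ = (1, 2/5, 2)ᵀ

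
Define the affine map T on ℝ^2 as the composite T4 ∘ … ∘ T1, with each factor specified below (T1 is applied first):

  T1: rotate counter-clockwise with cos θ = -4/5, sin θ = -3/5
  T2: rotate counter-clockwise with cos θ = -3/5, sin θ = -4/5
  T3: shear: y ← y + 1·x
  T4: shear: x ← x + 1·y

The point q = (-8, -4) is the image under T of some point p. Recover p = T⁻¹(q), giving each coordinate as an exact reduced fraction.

p = (0, 4)

T1 = [-4/5 3/5 0; -3/5 -4/5 0; 0 0 1]
T2·T1 = [0 -1 0; 1 0 0; 0 0 1]
T3·…·T1 = [0 -1 0; 1 -1 0; 0 0 1]
T4·…·T1 = [1 -2 0; 1 -1 0; 0 0 1]
det M = 1; M⁻¹ = [-1 2 0; -1 1 0; 0 0 1]
M⁻¹ · (-8, -4)ᵀ = (0, 4)ᵀ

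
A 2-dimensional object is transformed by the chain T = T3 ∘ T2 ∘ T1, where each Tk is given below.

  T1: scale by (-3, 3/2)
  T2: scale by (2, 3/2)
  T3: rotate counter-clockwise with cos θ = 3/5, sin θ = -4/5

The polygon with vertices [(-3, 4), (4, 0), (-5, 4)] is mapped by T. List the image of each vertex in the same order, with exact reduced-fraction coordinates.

image vertices: (18, -9), (-72/5, 96/5), (126/5, -93/5)

T1 scale by (-3, 3/2): (-3, 4) → (9, 6); (4, 0) → (-12, 0); (-5, 4) → (15, 6)
T2 scale by (2, 3/2): (9, 6) → (18, 9); (-12, 0) → (-24, 0); (15, 6) → (30, 9)
T3 rotate counter-clockwise with cos θ = 3/5, sin θ = -4/5: (18, 9) → (18, -9); (-24, 0) → (-72/5, 96/5); (30, 9) → (126/5, -93/5)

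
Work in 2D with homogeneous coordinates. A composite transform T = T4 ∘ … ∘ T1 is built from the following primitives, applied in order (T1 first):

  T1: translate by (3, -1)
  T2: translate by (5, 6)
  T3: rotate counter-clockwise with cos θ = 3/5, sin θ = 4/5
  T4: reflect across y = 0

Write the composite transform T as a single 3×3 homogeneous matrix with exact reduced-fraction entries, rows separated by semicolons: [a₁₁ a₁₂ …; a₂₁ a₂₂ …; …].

T = [3/5 -4/5 4/5; -4/5 -3/5 -47/5; 0 0 1]

T1 = [1 0 3; 0 1 -1; 0 0 1]
T2·T1 = [1 0 8; 0 1 5; 0 0 1]
T3·…·T1 = [3/5 -4/5 4/5; 4/5 3/5 47/5; 0 0 1]
T4·…·T1 = [3/5 -4/5 4/5; -4/5 -3/5 -47/5; 0 0 1]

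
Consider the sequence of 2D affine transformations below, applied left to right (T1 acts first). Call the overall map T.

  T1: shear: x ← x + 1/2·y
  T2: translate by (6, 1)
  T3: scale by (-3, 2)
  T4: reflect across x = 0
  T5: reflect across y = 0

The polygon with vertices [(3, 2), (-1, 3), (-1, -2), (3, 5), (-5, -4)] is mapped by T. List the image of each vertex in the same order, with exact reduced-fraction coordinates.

image vertices: (30, -6), (39/2, -8), (12, 2), (69/2, -12), (-3, 6)

T1 shear: x ← x + 1/2·y: (3, 2) → (4, 2); (-1, 3) → (1/2, 3); (-1, -2) → (-2, -2); (3, 5) → (11/2, 5); (-5, -4) → (-7, -4)
T2 translate by (6, 1): (4, 2) → (10, 3); (1/2, 3) → (13/2, 4); (-2, -2) → (4, -1); (11/2, 5) → (23/2, 6); (-7, -4) → (-1, -3)
T3 scale by (-3, 2): (10, 3) → (-30, 6); (13/2, 4) → (-39/2, 8); (4, -1) → (-12, -2); (23/2, 6) → (-69/2, 12); (-1, -3) → (3, -6)
T4 reflect across x = 0: (-30, 6) → (30, 6); (-39/2, 8) → (39/2, 8); (-12, -2) → (12, -2); (-69/2, 12) → (69/2, 12); (3, -6) → (-3, -6)
T5 reflect across y = 0: (30, 6) → (30, -6); (39/2, 8) → (39/2, -8); (12, -2) → (12, 2); (69/2, 12) → (69/2, -12); (-3, -6) → (-3, 6)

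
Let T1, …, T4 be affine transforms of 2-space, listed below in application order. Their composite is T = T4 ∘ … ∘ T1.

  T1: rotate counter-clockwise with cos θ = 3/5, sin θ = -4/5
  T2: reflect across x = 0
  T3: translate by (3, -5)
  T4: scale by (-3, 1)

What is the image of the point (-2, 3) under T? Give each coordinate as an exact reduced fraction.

T1 rotate counter-clockwise with cos θ = 3/5, sin θ = -4/5: (-2, 3) → (6/5, 17/5)
T2 reflect across x = 0: (6/5, 17/5) → (-6/5, 17/5)
T3 translate by (3, -5): (-6/5, 17/5) → (9/5, -8/5)
T4 scale by (-3, 1): (9/5, -8/5) → (-27/5, -8/5)

T(p) = (-27/5, -8/5)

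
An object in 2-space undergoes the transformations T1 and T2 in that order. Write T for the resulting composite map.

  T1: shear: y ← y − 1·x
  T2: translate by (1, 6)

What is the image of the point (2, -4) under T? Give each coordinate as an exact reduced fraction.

T(p) = (3, 0)

T1 shear: y ← y − 1·x: (2, -4) → (2, -6)
T2 translate by (1, 6): (2, -6) → (3, 0)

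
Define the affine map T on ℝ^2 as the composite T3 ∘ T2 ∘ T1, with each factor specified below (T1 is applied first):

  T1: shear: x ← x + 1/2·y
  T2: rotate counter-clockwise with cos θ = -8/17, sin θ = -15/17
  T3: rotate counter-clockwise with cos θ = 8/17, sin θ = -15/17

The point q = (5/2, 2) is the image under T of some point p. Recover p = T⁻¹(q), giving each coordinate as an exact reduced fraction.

T1 = [1 1/2 0; 0 1 0; 0 0 1]
T2·T1 = [-8/17 11/17 0; -15/17 -31/34 0; 0 0 1]
T3·…·T1 = [-1 -1/2 0; 0 -1 0; 0 0 1]
det M = 1; M⁻¹ = [-1 1/2 0; 0 -1 0; 0 0 1]
M⁻¹ · (5/2, 2)ᵀ = (-3/2, -2)ᵀ

p = (-3/2, -2)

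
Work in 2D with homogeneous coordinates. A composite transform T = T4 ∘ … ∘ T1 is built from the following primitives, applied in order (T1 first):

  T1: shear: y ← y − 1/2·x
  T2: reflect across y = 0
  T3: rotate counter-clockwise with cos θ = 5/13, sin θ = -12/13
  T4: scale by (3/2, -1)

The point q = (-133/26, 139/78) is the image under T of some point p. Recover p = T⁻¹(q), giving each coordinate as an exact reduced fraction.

p = (1/3, 4)

T1 = [1 0 0; -1/2 1 0; 0 0 1]
T2·T1 = [1 0 0; 1/2 -1 0; 0 0 1]
T3·…·T1 = [11/13 -12/13 0; -19/26 -5/13 0; 0 0 1]
T4·…·T1 = [33/26 -18/13 0; 19/26 5/13 0; 0 0 1]
det M = 3/2; M⁻¹ = [10/39 12/13 0; -19/39 11/13 0; 0 0 1]
M⁻¹ · (-133/26, 139/78)ᵀ = (1/3, 4)ᵀ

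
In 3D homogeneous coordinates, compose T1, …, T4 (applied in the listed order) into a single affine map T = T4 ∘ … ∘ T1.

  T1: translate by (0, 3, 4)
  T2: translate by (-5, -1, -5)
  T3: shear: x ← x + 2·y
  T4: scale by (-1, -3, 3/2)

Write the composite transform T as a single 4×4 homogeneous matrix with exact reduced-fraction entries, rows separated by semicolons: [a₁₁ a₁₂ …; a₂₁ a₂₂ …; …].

T1 = [1 0 0 0; 0 1 0 3; 0 0 1 4; 0 0 0 1]
T2·T1 = [1 0 0 -5; 0 1 0 2; 0 0 1 -1; 0 0 0 1]
T3·…·T1 = [1 2 0 -1; 0 1 0 2; 0 0 1 -1; 0 0 0 1]
T4·…·T1 = [-1 -2 0 1; 0 -3 0 -6; 0 0 3/2 -3/2; 0 0 0 1]

T = [-1 -2 0 1; 0 -3 0 -6; 0 0 3/2 -3/2; 0 0 0 1]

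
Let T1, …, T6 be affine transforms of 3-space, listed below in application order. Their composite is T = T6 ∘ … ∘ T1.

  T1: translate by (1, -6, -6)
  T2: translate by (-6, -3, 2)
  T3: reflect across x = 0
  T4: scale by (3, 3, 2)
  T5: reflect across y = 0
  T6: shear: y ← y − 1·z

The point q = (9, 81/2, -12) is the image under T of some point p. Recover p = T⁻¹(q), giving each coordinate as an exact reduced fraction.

T1 = [1 0 0 1; 0 1 0 -6; 0 0 1 -6; 0 0 0 1]
T2·T1 = [1 0 0 -5; 0 1 0 -9; 0 0 1 -4; 0 0 0 1]
T3·…·T1 = [-1 0 0 5; 0 1 0 -9; 0 0 1 -4; 0 0 0 1]
T4·…·T1 = [-3 0 0 15; 0 3 0 -27; 0 0 2 -8; 0 0 0 1]
T5·…·T1 = [-3 0 0 15; 0 -3 0 27; 0 0 2 -8; 0 0 0 1]
T6·…·T1 = [-3 0 0 15; 0 -3 -2 35; 0 0 2 -8; 0 0 0 1]
det M = 18; M⁻¹ = [-1/3 0 0 5; 0 -1/3 -1/3 9; 0 0 1/2 4; 0 0 0 1]
M⁻¹ · (9, 81/2, -12)ᵀ = (2, -1/2, -2)ᵀ

p = (2, -1/2, -2)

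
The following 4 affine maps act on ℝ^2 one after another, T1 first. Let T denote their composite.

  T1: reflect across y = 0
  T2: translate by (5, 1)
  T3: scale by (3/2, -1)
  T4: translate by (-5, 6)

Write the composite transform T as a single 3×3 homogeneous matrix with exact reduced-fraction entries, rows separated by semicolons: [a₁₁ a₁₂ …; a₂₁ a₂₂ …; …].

T1 = [1 0 0; 0 -1 0; 0 0 1]
T2·T1 = [1 0 5; 0 -1 1; 0 0 1]
T3·…·T1 = [3/2 0 15/2; 0 1 -1; 0 0 1]
T4·…·T1 = [3/2 0 5/2; 0 1 5; 0 0 1]

T = [3/2 0 5/2; 0 1 5; 0 0 1]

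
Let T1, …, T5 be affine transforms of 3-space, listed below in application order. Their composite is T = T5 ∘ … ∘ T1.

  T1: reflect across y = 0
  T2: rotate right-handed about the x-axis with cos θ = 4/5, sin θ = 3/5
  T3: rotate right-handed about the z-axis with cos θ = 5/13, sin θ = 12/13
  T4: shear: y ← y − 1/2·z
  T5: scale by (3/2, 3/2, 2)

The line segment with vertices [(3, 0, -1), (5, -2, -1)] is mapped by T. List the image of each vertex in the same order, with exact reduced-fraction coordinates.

image vertices: (9/10, 51/10, -8/5), (-21/130, 513/65, 4/5)

T1 reflect across y = 0: (3, 0, -1) → (3, 0, -1); (5, -2, -1) → (5, 2, -1)
T2 rotate right-handed about the x-axis with cos θ = 4/5, sin θ = 3/5: (3, 0, -1) → (3, 3/5, -4/5); (5, 2, -1) → (5, 11/5, 2/5)
T3 rotate right-handed about the z-axis with cos θ = 5/13, sin θ = 12/13: (3, 3/5, -4/5) → (3/5, 3, -4/5); (5, 11/5, 2/5) → (-7/65, 71/13, 2/5)
T4 shear: y ← y − 1/2·z: (3/5, 3, -4/5) → (3/5, 17/5, -4/5); (-7/65, 71/13, 2/5) → (-7/65, 342/65, 2/5)
T5 scale by (3/2, 3/2, 2): (3/5, 17/5, -4/5) → (9/10, 51/10, -8/5); (-7/65, 342/65, 2/5) → (-21/130, 513/65, 4/5)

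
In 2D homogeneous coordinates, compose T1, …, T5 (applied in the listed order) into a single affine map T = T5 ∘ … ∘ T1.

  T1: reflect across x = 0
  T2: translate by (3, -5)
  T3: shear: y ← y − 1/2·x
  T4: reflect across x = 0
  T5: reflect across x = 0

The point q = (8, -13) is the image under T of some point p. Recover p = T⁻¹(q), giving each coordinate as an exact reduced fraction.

p = (-5, -4)

T1 = [-1 0 0; 0 1 0; 0 0 1]
T2·T1 = [-1 0 3; 0 1 -5; 0 0 1]
T3·…·T1 = [-1 0 3; 1/2 1 -13/2; 0 0 1]
T4·…·T1 = [1 0 -3; 1/2 1 -13/2; 0 0 1]
T5·…·T1 = [-1 0 3; 1/2 1 -13/2; 0 0 1]
det M = -1; M⁻¹ = [-1 0 3; 1/2 1 5; 0 0 1]
M⁻¹ · (8, -13)ᵀ = (-5, -4)ᵀ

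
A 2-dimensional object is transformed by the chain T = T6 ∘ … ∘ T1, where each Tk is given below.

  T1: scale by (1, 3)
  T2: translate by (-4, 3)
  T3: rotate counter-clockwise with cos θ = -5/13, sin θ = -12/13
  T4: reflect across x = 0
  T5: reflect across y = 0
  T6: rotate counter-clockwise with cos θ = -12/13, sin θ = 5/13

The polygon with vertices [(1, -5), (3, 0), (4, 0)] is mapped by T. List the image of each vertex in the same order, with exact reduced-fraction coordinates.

image vertices: (-1068/169, 1797/169), (477/169, -241/169), (357/169, -360/169)

T1 scale by (1, 3): (1, -5) → (1, -15); (3, 0) → (3, 0); (4, 0) → (4, 0)
T2 translate by (-4, 3): (1, -15) → (-3, -12); (3, 0) → (-1, 3); (4, 0) → (0, 3)
T3 rotate counter-clockwise with cos θ = -5/13, sin θ = -12/13: (-3, -12) → (-129/13, 96/13); (-1, 3) → (41/13, -3/13); (0, 3) → (36/13, -15/13)
T4 reflect across x = 0: (-129/13, 96/13) → (129/13, 96/13); (41/13, -3/13) → (-41/13, -3/13); (36/13, -15/13) → (-36/13, -15/13)
T5 reflect across y = 0: (129/13, 96/13) → (129/13, -96/13); (-41/13, -3/13) → (-41/13, 3/13); (-36/13, -15/13) → (-36/13, 15/13)
T6 rotate counter-clockwise with cos θ = -12/13, sin θ = 5/13: (129/13, -96/13) → (-1068/169, 1797/169); (-41/13, 3/13) → (477/169, -241/169); (-36/13, 15/13) → (357/169, -360/169)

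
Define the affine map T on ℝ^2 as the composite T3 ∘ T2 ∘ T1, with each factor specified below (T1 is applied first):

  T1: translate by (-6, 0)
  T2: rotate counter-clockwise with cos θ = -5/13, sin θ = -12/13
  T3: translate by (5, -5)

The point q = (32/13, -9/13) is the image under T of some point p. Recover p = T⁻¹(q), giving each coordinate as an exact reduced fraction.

T1 = [1 0 -6; 0 1 0; 0 0 1]
T2·T1 = [-5/13 12/13 30/13; -12/13 -5/13 72/13; 0 0 1]
T3·…·T1 = [-5/13 12/13 95/13; -12/13 -5/13 7/13; 0 0 1]
det M = 1; M⁻¹ = [-5/13 -12/13 43/13; 12/13 -5/13 -85/13; 0 0 1]
M⁻¹ · (32/13, -9/13)ᵀ = (3, -4)ᵀ

p = (3, -4)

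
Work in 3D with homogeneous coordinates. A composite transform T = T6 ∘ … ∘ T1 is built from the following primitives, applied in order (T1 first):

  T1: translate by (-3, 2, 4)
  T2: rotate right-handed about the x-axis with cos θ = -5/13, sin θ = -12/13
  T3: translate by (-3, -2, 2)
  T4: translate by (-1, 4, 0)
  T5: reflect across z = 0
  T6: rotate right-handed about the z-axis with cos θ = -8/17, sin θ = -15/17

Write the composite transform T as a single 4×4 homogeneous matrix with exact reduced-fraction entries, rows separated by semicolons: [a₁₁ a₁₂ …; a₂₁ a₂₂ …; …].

T = [-8/17 -75/221 180/221 1688/221; -15/17 40/221 -96/221 853/221; 0 12/13 5/13 18/13; 0 0 0 1]

T1 = [1 0 0 -3; 0 1 0 2; 0 0 1 4; 0 0 0 1]
T2·T1 = [1 0 0 -3; 0 -5/13 12/13 38/13; 0 -12/13 -5/13 -44/13; 0 0 0 1]
T3·…·T1 = [1 0 0 -6; 0 -5/13 12/13 12/13; 0 -12/13 -5/13 -18/13; 0 0 0 1]
T4·…·T1 = [1 0 0 -7; 0 -5/13 12/13 64/13; 0 -12/13 -5/13 -18/13; 0 0 0 1]
T5·…·T1 = [1 0 0 -7; 0 -5/13 12/13 64/13; 0 12/13 5/13 18/13; 0 0 0 1]
T6·…·T1 = [-8/17 -75/221 180/221 1688/221; -15/17 40/221 -96/221 853/221; 0 12/13 5/13 18/13; 0 0 0 1]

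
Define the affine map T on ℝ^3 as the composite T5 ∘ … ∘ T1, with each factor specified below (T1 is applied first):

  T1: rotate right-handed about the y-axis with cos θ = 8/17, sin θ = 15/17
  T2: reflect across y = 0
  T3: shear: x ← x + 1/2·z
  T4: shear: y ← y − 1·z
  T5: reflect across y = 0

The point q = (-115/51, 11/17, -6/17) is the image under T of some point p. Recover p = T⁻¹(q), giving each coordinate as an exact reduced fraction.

T1 = [8/17 0 15/17 0; 0 1 0 0; -15/17 0 8/17 0; 0 0 0 1]
T2·T1 = [8/17 0 15/17 0; 0 -1 0 0; -15/17 0 8/17 0; 0 0 0 1]
T3·…·T1 = [1/34 0 19/17 0; 0 -1 0 0; -15/17 0 8/17 0; 0 0 0 1]
T4·…·T1 = [1/34 0 19/17 0; 15/17 -1 -8/17 0; -15/17 0 8/17 0; 0 0 0 1]
T5·…·T1 = [1/34 0 19/17 0; -15/17 1 8/17 0; -15/17 0 8/17 0; 0 0 0 1]
det M = 1; M⁻¹ = [8/17 0 -19/17 0; 0 1 -1 0; 15/17 0 1/34 0; 0 0 0 1]
M⁻¹ · (-115/51, 11/17, -6/17)ᵀ = (-2/3, 1, -2)ᵀ

p = (-2/3, 1, -2)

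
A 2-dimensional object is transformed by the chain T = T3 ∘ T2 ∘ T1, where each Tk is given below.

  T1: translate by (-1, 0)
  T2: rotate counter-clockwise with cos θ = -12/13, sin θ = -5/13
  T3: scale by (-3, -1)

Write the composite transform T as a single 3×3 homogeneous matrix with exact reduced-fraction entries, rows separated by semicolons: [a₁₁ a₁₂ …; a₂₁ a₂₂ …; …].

T = [36/13 -15/13 -36/13; 5/13 12/13 -5/13; 0 0 1]

T1 = [1 0 -1; 0 1 0; 0 0 1]
T2·T1 = [-12/13 5/13 12/13; -5/13 -12/13 5/13; 0 0 1]
T3·…·T1 = [36/13 -15/13 -36/13; 5/13 12/13 -5/13; 0 0 1]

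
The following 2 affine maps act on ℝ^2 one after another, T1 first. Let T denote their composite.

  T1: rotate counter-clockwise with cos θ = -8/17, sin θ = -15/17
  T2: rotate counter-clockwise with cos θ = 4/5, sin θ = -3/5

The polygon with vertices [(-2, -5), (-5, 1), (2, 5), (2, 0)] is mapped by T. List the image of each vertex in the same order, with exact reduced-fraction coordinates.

image vertices: (-26/85, 457/85), (421/85, 103/85), (26/85, -457/85), (-154/85, -72/85)

T1 rotate counter-clockwise with cos θ = -8/17, sin θ = -15/17: (-2, -5) → (-59/17, 70/17); (-5, 1) → (55/17, 67/17); (2, 5) → (59/17, -70/17); (2, 0) → (-16/17, -30/17)
T2 rotate counter-clockwise with cos θ = 4/5, sin θ = -3/5: (-59/17, 70/17) → (-26/85, 457/85); (55/17, 67/17) → (421/85, 103/85); (59/17, -70/17) → (26/85, -457/85); (-16/17, -30/17) → (-154/85, -72/85)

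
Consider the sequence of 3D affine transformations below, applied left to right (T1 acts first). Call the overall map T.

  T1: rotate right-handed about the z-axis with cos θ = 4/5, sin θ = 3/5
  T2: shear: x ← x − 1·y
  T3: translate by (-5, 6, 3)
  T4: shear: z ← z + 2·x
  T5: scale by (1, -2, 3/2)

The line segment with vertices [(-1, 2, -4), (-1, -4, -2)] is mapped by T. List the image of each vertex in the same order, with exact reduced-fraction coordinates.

T1 rotate right-handed about the z-axis with cos θ = 4/5, sin θ = 3/5: (-1, 2, -4) → (-2, 1, -4); (-1, -4, -2) → (8/5, -19/5, -2)
T2 shear: x ← x − 1·y: (-2, 1, -4) → (-3, 1, -4); (8/5, -19/5, -2) → (27/5, -19/5, -2)
T3 translate by (-5, 6, 3): (-3, 1, -4) → (-8, 7, -1); (27/5, -19/5, -2) → (2/5, 11/5, 1)
T4 shear: z ← z + 2·x: (-8, 7, -1) → (-8, 7, -17); (2/5, 11/5, 1) → (2/5, 11/5, 9/5)
T5 scale by (1, -2, 3/2): (-8, 7, -17) → (-8, -14, -51/2); (2/5, 11/5, 9/5) → (2/5, -22/5, 27/10)

image vertices: (-8, -14, -51/2), (2/5, -22/5, 27/10)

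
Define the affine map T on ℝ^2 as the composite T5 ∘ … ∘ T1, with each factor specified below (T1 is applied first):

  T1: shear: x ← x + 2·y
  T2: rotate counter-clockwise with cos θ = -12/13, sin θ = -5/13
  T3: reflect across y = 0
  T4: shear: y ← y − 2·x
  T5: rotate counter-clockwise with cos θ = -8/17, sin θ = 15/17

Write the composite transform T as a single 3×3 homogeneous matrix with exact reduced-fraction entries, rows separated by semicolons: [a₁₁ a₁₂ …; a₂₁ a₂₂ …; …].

T = [-339/221 -44/13 0; -412/221 -45/13 0; 0 0 1]

T1 = [1 2 0; 0 1 0; 0 0 1]
T2·T1 = [-12/13 -19/13 0; -5/13 -22/13 0; 0 0 1]
T3·…·T1 = [-12/13 -19/13 0; 5/13 22/13 0; 0 0 1]
T4·…·T1 = [-12/13 -19/13 0; 29/13 60/13 0; 0 0 1]
T5·…·T1 = [-339/221 -44/13 0; -412/221 -45/13 0; 0 0 1]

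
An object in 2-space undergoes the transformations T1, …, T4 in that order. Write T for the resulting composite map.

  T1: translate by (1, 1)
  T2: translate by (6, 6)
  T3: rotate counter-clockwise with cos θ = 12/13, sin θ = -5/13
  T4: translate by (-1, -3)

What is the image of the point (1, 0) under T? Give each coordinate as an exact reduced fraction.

T(p) = (118/13, 5/13)

T1 translate by (1, 1): (1, 0) → (2, 1)
T2 translate by (6, 6): (2, 1) → (8, 7)
T3 rotate counter-clockwise with cos θ = 12/13, sin θ = -5/13: (8, 7) → (131/13, 44/13)
T4 translate by (-1, -3): (131/13, 44/13) → (118/13, 5/13)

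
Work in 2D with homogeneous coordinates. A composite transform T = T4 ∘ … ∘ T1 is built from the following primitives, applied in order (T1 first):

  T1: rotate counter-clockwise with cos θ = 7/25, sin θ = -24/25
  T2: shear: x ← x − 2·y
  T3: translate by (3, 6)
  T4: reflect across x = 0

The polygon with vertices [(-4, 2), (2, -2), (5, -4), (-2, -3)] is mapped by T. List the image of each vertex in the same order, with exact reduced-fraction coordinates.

T1 rotate counter-clockwise with cos θ = 7/25, sin θ = -24/25: (-4, 2) → (4/5, 22/5); (2, -2) → (-34/25, -62/25); (5, -4) → (-61/25, -148/25); (-2, -3) → (-86/25, 27/25)
T2 shear: x ← x − 2·y: (4/5, 22/5) → (-8, 22/5); (-34/25, -62/25) → (18/5, -62/25); (-61/25, -148/25) → (47/5, -148/25); (-86/25, 27/25) → (-28/5, 27/25)
T3 translate by (3, 6): (-8, 22/5) → (-5, 52/5); (18/5, -62/25) → (33/5, 88/25); (47/5, -148/25) → (62/5, 2/25); (-28/5, 27/25) → (-13/5, 177/25)
T4 reflect across x = 0: (-5, 52/5) → (5, 52/5); (33/5, 88/25) → (-33/5, 88/25); (62/5, 2/25) → (-62/5, 2/25); (-13/5, 177/25) → (13/5, 177/25)

image vertices: (5, 52/5), (-33/5, 88/25), (-62/5, 2/25), (13/5, 177/25)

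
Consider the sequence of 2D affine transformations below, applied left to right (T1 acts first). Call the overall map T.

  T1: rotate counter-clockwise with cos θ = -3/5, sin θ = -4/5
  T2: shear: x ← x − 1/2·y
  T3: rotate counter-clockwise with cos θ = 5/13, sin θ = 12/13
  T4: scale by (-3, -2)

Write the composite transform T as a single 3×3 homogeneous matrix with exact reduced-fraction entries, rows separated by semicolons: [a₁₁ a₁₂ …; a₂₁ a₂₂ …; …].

T = [-129/65 -381/130 0; 64/65 -102/65 0; 0 0 1]

T1 = [-3/5 4/5 0; -4/5 -3/5 0; 0 0 1]
T2·T1 = [-1/5 11/10 0; -4/5 -3/5 0; 0 0 1]
T3·…·T1 = [43/65 127/130 0; -32/65 51/65 0; 0 0 1]
T4·…·T1 = [-129/65 -381/130 0; 64/65 -102/65 0; 0 0 1]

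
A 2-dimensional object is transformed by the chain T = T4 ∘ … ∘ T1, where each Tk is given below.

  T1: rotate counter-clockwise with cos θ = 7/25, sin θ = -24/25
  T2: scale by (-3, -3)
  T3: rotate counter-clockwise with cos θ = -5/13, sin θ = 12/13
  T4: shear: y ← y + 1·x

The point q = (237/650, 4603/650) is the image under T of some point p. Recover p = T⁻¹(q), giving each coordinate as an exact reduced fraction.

T1 = [7/25 24/25 0; -24/25 7/25 0; 0 0 1]
T2·T1 = [-21/25 -72/25 0; 72/25 -21/25 0; 0 0 1]
T3·…·T1 = [-759/325 612/325 0; -612/325 -759/325 0; 0 0 1]
T4·…·T1 = [-759/325 612/325 0; -1371/325 -147/325 0; 0 0 1]
det M = 9; M⁻¹ = [-49/975 -68/325 0; 457/975 -253/975 0; 0 0 1]
M⁻¹ · (237/650, 4603/650)ᵀ = (-3/2, -5/3)ᵀ

p = (-3/2, -5/3)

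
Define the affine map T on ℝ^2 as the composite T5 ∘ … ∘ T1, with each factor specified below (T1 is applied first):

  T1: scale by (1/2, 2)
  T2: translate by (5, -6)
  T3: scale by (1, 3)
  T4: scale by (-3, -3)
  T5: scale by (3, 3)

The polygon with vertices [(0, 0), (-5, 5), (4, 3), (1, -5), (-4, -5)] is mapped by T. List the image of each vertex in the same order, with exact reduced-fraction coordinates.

image vertices: (-45, 162), (-45/2, -108), (-63, 0), (-99/2, 432), (-27, 432)

T1 scale by (1/2, 2): (0, 0) → (0, 0); (-5, 5) → (-5/2, 10); (4, 3) → (2, 6); (1, -5) → (1/2, -10); (-4, -5) → (-2, -10)
T2 translate by (5, -6): (0, 0) → (5, -6); (-5/2, 10) → (5/2, 4); (2, 6) → (7, 0); (1/2, -10) → (11/2, -16); (-2, -10) → (3, -16)
T3 scale by (1, 3): (5, -6) → (5, -18); (5/2, 4) → (5/2, 12); (7, 0) → (7, 0); (11/2, -16) → (11/2, -48); (3, -16) → (3, -48)
T4 scale by (-3, -3): (5, -18) → (-15, 54); (5/2, 12) → (-15/2, -36); (7, 0) → (-21, 0); (11/2, -48) → (-33/2, 144); (3, -48) → (-9, 144)
T5 scale by (3, 3): (-15, 54) → (-45, 162); (-15/2, -36) → (-45/2, -108); (-21, 0) → (-63, 0); (-33/2, 144) → (-99/2, 432); (-9, 144) → (-27, 432)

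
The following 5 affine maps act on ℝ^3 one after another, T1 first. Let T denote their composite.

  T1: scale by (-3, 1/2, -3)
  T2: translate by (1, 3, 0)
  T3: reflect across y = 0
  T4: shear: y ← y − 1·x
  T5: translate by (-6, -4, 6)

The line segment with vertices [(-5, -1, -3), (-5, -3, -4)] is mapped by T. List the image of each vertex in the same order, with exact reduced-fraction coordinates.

T1 scale by (-3, 1/2, -3): (-5, -1, -3) → (15, -1/2, 9); (-5, -3, -4) → (15, -3/2, 12)
T2 translate by (1, 3, 0): (15, -1/2, 9) → (16, 5/2, 9); (15, -3/2, 12) → (16, 3/2, 12)
T3 reflect across y = 0: (16, 5/2, 9) → (16, -5/2, 9); (16, 3/2, 12) → (16, -3/2, 12)
T4 shear: y ← y − 1·x: (16, -5/2, 9) → (16, -37/2, 9); (16, -3/2, 12) → (16, -35/2, 12)
T5 translate by (-6, -4, 6): (16, -37/2, 9) → (10, -45/2, 15); (16, -35/2, 12) → (10, -43/2, 18)

image vertices: (10, -45/2, 15), (10, -43/2, 18)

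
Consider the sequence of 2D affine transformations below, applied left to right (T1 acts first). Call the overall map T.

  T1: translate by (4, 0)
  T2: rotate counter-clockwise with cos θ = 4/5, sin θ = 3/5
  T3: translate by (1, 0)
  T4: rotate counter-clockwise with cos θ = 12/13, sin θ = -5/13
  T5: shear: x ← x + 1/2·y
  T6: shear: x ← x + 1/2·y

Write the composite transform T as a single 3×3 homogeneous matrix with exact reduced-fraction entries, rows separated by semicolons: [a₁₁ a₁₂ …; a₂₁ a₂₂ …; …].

T = [79/65 47/65 27/5; 16/65 63/65 3/5; 0 0 1]

T1 = [1 0 4; 0 1 0; 0 0 1]
T2·T1 = [4/5 -3/5 16/5; 3/5 4/5 12/5; 0 0 1]
T3·…·T1 = [4/5 -3/5 21/5; 3/5 4/5 12/5; 0 0 1]
T4·…·T1 = [63/65 -16/65 24/5; 16/65 63/65 3/5; 0 0 1]
T5·…·T1 = [71/65 31/130 51/10; 16/65 63/65 3/5; 0 0 1]
T6·…·T1 = [79/65 47/65 27/5; 16/65 63/65 3/5; 0 0 1]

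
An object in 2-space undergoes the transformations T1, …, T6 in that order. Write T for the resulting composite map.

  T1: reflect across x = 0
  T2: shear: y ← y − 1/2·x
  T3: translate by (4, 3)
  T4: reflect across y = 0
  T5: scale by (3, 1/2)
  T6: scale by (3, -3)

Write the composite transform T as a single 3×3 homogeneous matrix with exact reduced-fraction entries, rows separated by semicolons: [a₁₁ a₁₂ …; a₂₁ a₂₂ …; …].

T1 = [-1 0 0; 0 1 0; 0 0 1]
T2·T1 = [-1 0 0; 1/2 1 0; 0 0 1]
T3·…·T1 = [-1 0 4; 1/2 1 3; 0 0 1]
T4·…·T1 = [-1 0 4; -1/2 -1 -3; 0 0 1]
T5·…·T1 = [-3 0 12; -1/4 -1/2 -3/2; 0 0 1]
T6·…·T1 = [-9 0 36; 3/4 3/2 9/2; 0 0 1]

T = [-9 0 36; 3/4 3/2 9/2; 0 0 1]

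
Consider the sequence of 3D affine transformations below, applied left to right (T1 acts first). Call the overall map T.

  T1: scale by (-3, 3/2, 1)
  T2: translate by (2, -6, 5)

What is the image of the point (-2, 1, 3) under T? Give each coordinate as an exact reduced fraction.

T1 scale by (-3, 3/2, 1): (-2, 1, 3) → (6, 3/2, 3)
T2 translate by (2, -6, 5): (6, 3/2, 3) → (8, -9/2, 8)

T(p) = (8, -9/2, 8)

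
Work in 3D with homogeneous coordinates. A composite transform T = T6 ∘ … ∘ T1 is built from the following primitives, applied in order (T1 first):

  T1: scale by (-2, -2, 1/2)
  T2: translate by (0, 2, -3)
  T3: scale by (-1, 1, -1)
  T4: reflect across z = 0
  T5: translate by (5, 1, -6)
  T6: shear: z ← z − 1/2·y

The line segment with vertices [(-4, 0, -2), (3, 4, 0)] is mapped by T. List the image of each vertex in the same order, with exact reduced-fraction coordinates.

T1 scale by (-2, -2, 1/2): (-4, 0, -2) → (8, 0, -1); (3, 4, 0) → (-6, -8, 0)
T2 translate by (0, 2, -3): (8, 0, -1) → (8, 2, -4); (-6, -8, 0) → (-6, -6, -3)
T3 scale by (-1, 1, -1): (8, 2, -4) → (-8, 2, 4); (-6, -6, -3) → (6, -6, 3)
T4 reflect across z = 0: (-8, 2, 4) → (-8, 2, -4); (6, -6, 3) → (6, -6, -3)
T5 translate by (5, 1, -6): (-8, 2, -4) → (-3, 3, -10); (6, -6, -3) → (11, -5, -9)
T6 shear: z ← z − 1/2·y: (-3, 3, -10) → (-3, 3, -23/2); (11, -5, -9) → (11, -5, -13/2)

image vertices: (-3, 3, -23/2), (11, -5, -13/2)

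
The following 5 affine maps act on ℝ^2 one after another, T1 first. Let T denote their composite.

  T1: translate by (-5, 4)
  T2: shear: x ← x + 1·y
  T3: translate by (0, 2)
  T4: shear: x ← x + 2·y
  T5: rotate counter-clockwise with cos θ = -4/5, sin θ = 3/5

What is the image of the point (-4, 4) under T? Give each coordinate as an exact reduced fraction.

T(p) = (-106/5, 17/5)

T1 translate by (-5, 4): (-4, 4) → (-9, 8)
T2 shear: x ← x + 1·y: (-9, 8) → (-1, 8)
T3 translate by (0, 2): (-1, 8) → (-1, 10)
T4 shear: x ← x + 2·y: (-1, 10) → (19, 10)
T5 rotate counter-clockwise with cos θ = -4/5, sin θ = 3/5: (19, 10) → (-106/5, 17/5)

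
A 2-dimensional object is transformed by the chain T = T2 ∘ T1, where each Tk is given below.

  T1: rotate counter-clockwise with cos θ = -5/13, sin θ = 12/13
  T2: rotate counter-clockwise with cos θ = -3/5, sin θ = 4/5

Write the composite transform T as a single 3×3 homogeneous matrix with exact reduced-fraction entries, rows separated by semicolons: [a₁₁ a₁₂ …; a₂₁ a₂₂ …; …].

T1 = [-5/13 -12/13 0; 12/13 -5/13 0; 0 0 1]
T2·T1 = [-33/65 56/65 0; -56/65 -33/65 0; 0 0 1]

T = [-33/65 56/65 0; -56/65 -33/65 0; 0 0 1]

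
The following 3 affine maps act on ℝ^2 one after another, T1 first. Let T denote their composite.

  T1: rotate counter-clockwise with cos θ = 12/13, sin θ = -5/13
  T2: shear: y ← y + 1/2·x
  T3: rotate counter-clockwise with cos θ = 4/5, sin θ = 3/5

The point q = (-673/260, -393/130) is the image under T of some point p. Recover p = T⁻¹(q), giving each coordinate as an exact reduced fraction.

p = (-4, -1/2)

T1 = [12/13 5/13 0; -5/13 12/13 0; 0 0 1]
T2·T1 = [12/13 5/13 0; 1/13 29/26 0; 0 0 1]
T3·…·T1 = [9/13 -47/130 0; 8/13 73/65 0; 0 0 1]
det M = 1; M⁻¹ = [73/65 47/130 0; -8/13 9/13 0; 0 0 1]
M⁻¹ · (-673/260, -393/130)ᵀ = (-4, -1/2)ᵀ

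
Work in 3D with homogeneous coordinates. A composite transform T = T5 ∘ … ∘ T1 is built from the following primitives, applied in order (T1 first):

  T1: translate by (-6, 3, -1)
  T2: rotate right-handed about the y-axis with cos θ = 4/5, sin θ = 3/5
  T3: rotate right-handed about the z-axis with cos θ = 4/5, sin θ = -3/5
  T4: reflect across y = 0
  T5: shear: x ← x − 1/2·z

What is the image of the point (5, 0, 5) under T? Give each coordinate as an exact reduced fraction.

T(p) = (59/50, -36/25, 19/5)

T1 translate by (-6, 3, -1): (5, 0, 5) → (-1, 3, 4)
T2 rotate right-handed about the y-axis with cos θ = 4/5, sin θ = 3/5: (-1, 3, 4) → (8/5, 3, 19/5)
T3 rotate right-handed about the z-axis with cos θ = 4/5, sin θ = -3/5: (8/5, 3, 19/5) → (77/25, 36/25, 19/5)
T4 reflect across y = 0: (77/25, 36/25, 19/5) → (77/25, -36/25, 19/5)
T5 shear: x ← x − 1/2·z: (77/25, -36/25, 19/5) → (59/50, -36/25, 19/5)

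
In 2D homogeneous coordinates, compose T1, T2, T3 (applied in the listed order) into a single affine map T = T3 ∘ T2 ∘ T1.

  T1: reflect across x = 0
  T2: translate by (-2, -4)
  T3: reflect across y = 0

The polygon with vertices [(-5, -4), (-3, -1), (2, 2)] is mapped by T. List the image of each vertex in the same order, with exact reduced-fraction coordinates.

T1 reflect across x = 0: (-5, -4) → (5, -4); (-3, -1) → (3, -1); (2, 2) → (-2, 2)
T2 translate by (-2, -4): (5, -4) → (3, -8); (3, -1) → (1, -5); (-2, 2) → (-4, -2)
T3 reflect across y = 0: (3, -8) → (3, 8); (1, -5) → (1, 5); (-4, -2) → (-4, 2)

image vertices: (3, 8), (1, 5), (-4, 2)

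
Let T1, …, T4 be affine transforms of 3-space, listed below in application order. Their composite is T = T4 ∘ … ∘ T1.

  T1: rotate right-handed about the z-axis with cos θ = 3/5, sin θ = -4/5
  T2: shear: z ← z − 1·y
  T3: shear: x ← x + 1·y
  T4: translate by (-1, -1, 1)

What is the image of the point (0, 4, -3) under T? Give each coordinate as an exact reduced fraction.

T1 rotate right-handed about the z-axis with cos θ = 3/5, sin θ = -4/5: (0, 4, -3) → (16/5, 12/5, -3)
T2 shear: z ← z − 1·y: (16/5, 12/5, -3) → (16/5, 12/5, -27/5)
T3 shear: x ← x + 1·y: (16/5, 12/5, -27/5) → (28/5, 12/5, -27/5)
T4 translate by (-1, -1, 1): (28/5, 12/5, -27/5) → (23/5, 7/5, -22/5)

T(p) = (23/5, 7/5, -22/5)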